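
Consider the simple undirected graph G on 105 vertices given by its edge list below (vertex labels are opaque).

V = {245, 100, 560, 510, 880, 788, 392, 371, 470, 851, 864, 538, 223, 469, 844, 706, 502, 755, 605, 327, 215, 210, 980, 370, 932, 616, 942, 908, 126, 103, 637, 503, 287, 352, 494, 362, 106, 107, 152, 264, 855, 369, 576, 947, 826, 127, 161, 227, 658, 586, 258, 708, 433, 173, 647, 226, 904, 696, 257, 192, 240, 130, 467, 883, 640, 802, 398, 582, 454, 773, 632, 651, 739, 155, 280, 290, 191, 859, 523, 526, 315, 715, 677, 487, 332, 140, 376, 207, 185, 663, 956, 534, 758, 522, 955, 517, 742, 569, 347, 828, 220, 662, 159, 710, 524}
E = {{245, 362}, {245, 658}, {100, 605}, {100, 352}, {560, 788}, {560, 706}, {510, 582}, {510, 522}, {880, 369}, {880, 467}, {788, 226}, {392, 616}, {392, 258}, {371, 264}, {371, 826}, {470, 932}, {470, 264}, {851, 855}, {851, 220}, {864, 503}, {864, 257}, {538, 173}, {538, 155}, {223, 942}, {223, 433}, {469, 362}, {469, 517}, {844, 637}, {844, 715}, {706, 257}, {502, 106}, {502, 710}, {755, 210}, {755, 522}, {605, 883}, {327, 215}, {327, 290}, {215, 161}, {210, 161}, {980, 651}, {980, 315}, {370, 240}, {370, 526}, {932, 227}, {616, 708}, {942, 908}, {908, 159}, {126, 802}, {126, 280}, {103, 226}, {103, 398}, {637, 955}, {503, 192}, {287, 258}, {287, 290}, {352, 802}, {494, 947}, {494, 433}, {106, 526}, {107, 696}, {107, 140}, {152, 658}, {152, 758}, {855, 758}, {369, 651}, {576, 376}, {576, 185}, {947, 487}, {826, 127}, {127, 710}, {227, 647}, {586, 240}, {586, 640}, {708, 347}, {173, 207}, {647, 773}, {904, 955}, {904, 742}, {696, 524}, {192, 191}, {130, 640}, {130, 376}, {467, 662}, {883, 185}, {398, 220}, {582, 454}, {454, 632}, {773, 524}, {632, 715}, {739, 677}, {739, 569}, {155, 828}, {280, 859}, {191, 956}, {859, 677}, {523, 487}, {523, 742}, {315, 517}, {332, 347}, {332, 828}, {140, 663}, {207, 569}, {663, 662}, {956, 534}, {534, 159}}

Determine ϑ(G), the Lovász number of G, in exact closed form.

105*cos(pi/105)/(cos(pi/105) + 1)

deg(487) = 2; N(487) = {947, 523}.
Vertex 280 has 2 neighbors: 126, 859.
Vertex 370 has 2 neighbors: 240, 526.
N(880) = {369, 467}, |N(880)| = 2.
G on 105 vertices is 2-regular; the odd cycle C_{105}.
A has 53 distinct eigenvalues ≈ [2.0, 1.996, 1.986, 1.968, 1.943, 1.911, 1.872, 1.827, 1.775, 1.717, 1.652, 1.582, 1.506, 1.425, 1.338, 1.247, 1.151, 1.051, 0.948, 0.841, 0.731, 0.618, 0.503, 0.387, 0.268, 0.149, 0.03, -0.09, -0.209, -0.328, -0.445, -0.561, -0.675, -0.786, -0.895, -1.0, -1.102, -1.2, -1.293, -1.382, -1.466, -1.545, -1.618, -1.685, -1.747, -1.802, -1.851, -1.893, -1.928, -1.956, -1.978, -1.992, -1.999].
Lovász (edge-transitive): ϑ = −105·(-2*cos(pi/105))/((2)−(-2*cos(pi/105))) = 105*cos(pi/105)/(cos(pi/105) + 1).
Numerically 52.488248718.
Lovász sandwich 52 ≤ 105*cos(pi/105)/(cos(pi/105) + 1) ≤ 53: both strict.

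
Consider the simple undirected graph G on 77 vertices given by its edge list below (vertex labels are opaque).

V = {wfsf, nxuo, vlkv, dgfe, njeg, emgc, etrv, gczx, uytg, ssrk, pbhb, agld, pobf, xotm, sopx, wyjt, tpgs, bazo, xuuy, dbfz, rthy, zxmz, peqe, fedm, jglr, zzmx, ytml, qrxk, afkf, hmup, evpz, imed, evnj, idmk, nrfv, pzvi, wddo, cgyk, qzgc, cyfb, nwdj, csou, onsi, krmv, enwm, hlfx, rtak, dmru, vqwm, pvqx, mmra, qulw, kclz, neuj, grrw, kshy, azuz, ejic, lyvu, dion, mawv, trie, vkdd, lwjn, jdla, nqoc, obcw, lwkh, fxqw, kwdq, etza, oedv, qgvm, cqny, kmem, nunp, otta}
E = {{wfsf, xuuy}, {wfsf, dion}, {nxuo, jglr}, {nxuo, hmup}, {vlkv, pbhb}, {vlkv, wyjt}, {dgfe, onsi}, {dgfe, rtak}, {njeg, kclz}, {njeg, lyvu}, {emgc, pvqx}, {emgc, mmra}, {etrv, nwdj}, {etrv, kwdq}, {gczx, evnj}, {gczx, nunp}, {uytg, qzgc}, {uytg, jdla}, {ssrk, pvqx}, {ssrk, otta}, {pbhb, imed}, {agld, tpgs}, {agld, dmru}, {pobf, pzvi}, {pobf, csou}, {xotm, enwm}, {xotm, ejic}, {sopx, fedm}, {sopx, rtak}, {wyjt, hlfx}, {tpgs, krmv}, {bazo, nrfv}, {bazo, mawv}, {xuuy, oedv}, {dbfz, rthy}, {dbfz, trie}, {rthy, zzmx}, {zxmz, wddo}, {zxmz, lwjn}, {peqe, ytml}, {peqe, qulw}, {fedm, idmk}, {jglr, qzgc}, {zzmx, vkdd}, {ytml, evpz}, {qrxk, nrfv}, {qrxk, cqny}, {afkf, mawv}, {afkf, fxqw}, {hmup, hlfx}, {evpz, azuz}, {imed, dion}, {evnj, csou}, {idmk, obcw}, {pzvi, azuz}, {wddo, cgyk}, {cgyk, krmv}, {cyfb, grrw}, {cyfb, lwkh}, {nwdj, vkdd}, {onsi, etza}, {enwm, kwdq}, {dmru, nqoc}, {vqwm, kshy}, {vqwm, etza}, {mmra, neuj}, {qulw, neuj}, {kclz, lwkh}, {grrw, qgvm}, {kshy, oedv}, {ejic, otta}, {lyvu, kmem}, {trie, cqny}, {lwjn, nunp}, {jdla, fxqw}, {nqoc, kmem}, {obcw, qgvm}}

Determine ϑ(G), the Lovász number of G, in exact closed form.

N(neuj) = {mmra, qulw}, |N(neuj)| = 2.
N(njeg) = {kclz, lyvu}, |N(njeg)| = 2.
N(pzvi) = {pobf, azuz}, |N(pzvi)| = 2.
Vertex bazo has 2 neighbors: nrfv, mawv.
Regular of degree 2 on 77 vertices: the odd cycle C_{77}.
The 39 distinct eigenvalues: [2.0, 1.9933, 1.9734, 1.9404, 1.8944, 1.8358, 1.765, 1.6825, 1.5888, 1.4845, 1.3703, 1.247, 1.1154, 0.9764, 0.8308, 0.6798, 0.5242, 0.3651, 0.2036, 0.0408, -0.1223, -0.2846, -0.445, -0.6025, -0.7559, -0.9043, -1.0467, -1.1822, -1.3097, -1.4286, -1.5379, -1.637, -1.7252, -1.8019, -1.8667, -1.919, -1.9585, -1.985, -1.9983].
Lovász (edge-transitive): ϑ = −77·(-2*cos(pi/77))/((2)−(-2*cos(pi/77))) = 77*cos(pi/77)/(cos(pi/77) + 1).
Numerically 38.4839735.
α=38, χ(Ḡ)=39; ϑ=77*cos(pi/77)/(cos(pi/77) + 1) lies between (both strict).

77*cos(pi/77)/(cos(pi/77) + 1)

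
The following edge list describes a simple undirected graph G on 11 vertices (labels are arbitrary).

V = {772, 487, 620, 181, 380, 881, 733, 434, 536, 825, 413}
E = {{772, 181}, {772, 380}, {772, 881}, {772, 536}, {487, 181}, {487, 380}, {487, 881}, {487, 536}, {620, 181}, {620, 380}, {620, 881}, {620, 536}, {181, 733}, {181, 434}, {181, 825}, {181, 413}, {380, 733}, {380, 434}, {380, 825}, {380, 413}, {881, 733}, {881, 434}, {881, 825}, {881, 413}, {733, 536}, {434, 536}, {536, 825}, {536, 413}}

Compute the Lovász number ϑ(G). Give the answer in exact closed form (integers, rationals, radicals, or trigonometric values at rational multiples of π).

7

Vertex 772 has 4 neighbors: 181, 380, 881, 536.
Vertex 487 has 4 neighbors: 181, 380, 881, 536.
deg(536) = 7; N(536) = {772, 487, 620, 733, 434, 825, 413}.
N(413) = {181, 380, 881, 536}, |N(413)| = 4.
Complete 2-partite, parts [7, 4]: perfect, ϑ = α = 7.
Numerically 7.000000000.
Sandwich: α(G)=7 ≤ ϑ(G)=7 ≤ χ(Ḡ)=7 (collapsed).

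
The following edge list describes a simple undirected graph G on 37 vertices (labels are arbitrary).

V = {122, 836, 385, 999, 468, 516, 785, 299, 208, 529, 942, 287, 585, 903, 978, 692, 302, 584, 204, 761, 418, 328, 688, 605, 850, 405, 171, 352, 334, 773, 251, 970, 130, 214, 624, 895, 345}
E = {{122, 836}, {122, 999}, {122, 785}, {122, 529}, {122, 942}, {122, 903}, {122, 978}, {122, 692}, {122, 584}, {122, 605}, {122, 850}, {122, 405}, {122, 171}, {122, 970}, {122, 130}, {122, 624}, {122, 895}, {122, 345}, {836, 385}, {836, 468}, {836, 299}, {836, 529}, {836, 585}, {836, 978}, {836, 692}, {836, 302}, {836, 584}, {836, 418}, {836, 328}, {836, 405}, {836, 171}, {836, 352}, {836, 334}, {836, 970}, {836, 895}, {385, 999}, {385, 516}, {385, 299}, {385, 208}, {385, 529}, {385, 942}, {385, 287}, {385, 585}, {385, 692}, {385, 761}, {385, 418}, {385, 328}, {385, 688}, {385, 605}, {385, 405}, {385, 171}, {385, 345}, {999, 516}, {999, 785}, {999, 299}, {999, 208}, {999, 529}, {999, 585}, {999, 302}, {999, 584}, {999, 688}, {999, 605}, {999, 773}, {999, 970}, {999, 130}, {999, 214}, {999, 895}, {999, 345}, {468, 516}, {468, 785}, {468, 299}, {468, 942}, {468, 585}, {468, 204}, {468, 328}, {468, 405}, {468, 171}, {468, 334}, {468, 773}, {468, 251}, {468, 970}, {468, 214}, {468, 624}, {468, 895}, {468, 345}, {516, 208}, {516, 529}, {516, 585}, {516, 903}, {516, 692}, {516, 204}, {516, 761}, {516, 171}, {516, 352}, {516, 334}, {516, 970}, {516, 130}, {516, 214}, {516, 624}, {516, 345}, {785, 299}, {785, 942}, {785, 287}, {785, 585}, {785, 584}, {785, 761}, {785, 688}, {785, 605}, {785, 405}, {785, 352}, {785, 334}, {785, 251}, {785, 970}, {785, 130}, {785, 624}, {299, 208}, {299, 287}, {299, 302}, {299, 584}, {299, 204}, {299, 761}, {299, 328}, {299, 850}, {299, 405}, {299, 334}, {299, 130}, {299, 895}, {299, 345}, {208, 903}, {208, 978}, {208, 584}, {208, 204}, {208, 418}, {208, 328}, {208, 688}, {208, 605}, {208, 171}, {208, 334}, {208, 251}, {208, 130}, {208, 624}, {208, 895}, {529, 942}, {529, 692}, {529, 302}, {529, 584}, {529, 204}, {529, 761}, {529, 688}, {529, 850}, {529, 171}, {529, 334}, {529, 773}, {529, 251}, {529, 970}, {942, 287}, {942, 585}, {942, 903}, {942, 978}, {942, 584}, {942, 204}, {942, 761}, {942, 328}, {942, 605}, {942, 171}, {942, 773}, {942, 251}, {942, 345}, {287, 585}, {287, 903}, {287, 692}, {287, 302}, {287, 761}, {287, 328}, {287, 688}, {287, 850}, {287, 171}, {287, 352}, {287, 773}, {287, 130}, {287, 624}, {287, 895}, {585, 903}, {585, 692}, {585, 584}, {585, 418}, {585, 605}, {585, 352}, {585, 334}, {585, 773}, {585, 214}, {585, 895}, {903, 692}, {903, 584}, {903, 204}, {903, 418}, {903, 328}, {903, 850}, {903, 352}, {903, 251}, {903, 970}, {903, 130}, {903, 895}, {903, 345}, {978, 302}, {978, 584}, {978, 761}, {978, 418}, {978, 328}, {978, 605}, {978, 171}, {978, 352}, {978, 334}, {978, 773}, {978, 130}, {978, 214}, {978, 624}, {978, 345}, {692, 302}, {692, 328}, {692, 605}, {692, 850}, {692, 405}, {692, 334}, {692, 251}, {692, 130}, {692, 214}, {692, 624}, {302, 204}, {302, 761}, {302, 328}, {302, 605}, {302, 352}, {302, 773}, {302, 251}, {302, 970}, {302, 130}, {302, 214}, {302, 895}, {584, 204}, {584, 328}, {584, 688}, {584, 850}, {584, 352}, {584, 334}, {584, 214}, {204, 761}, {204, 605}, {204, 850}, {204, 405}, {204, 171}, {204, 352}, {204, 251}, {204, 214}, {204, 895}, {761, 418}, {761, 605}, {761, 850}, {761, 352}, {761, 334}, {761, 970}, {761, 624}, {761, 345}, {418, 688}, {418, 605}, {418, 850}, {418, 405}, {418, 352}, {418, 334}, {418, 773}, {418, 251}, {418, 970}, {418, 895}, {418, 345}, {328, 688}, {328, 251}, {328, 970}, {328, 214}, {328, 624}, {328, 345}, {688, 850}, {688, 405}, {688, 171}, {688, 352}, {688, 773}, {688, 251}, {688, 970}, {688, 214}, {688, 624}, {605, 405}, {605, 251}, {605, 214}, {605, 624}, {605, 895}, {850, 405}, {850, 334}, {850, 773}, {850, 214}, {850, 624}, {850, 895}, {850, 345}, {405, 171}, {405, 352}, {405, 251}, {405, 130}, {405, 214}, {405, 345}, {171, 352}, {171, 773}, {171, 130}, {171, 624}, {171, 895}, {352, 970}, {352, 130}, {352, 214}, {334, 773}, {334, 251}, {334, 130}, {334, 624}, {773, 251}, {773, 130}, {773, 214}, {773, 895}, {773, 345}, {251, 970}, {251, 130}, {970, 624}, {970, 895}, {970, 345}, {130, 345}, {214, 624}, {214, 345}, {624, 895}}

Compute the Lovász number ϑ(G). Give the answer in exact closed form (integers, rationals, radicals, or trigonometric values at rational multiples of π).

sqrt(37)

Vertex 999 has 18 neighbors: 122, 385, 516, 785, 299, 208, 529, 585, 302, 584, 688, 605, 773, 970, 130, 214, 895, 345.
deg(204) = 18; N(204) = {468, 516, 299, 208, 529, 942, 903, 302, 584, 761, 605, 850, 405, 171, 352, 251, 214, 895}.
deg(761) = 18; N(761) = {385, 516, 785, 299, 529, 942, 287, 978, 302, 204, 418, 605, 850, 352, 334, 970, 624, 345}.
deg(334) = 18; N(334) = {836, 468, 516, 785, 299, 208, 529, 585, 978, 692, 584, 761, 418, 850, 773, 251, 130, 624}.
Every vertex has degree 18 (N=37); Paley(37): SR with (k,λ,μ)=(18,8,9).
spec(A) ≈ [18.0, 2.54138, -3.54138] (distinct, 5 d.p.).
ϑ = −N·λ_min/(λ_max−λ_min) = −37·(-sqrt(37)/2 - 1/2)/(18−(-sqrt(37)/2 - 1/2)) = sqrt(37).
≈ 6.082763 (to 6 d.p.).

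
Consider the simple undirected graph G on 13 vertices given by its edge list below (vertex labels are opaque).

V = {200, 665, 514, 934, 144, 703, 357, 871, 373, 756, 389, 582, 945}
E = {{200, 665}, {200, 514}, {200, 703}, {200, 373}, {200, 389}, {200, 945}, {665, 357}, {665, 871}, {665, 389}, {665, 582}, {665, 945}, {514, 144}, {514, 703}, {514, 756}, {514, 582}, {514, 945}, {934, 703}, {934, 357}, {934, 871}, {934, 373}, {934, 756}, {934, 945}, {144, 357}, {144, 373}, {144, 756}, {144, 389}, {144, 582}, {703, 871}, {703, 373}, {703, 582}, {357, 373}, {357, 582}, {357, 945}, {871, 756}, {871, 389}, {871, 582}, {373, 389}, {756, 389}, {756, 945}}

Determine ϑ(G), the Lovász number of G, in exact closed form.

sqrt(13)

deg(582) = 6; N(582) = {665, 514, 144, 703, 357, 871}.
Vertex 945 has 6 neighbors: 200, 665, 514, 934, 357, 756.
deg(514) = 6; N(514) = {200, 144, 703, 756, 582, 945}.
N(665) = {200, 357, 871, 389, 582, 945}, |N(665)| = 6.
Every vertex has degree 6 (N=13); SR(13,6,2,3) — a Paley graph.
Distinct eigenvalues (to 4 d.p.): [6.0, 1.3028, -2.3028].
−13·(-sqrt(13)/2 - 1/2) / ((6)−(-sqrt(13)/2 - 1/2)) = sqrt(13) = ϑ(G).
Numerically 3.605551.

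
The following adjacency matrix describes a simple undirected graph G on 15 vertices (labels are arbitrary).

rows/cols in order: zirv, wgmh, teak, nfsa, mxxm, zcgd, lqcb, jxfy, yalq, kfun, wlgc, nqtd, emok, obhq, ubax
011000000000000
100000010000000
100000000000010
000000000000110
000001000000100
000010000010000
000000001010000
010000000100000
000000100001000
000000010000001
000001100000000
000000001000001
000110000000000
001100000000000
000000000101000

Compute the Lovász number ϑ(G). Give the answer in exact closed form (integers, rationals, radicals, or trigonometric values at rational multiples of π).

N(nfsa) = {emok, obhq}, |N(nfsa)| = 2.
Vertex wlgc has 2 neighbors: zcgd, lqcb.
N(yalq) = {lqcb, nqtd}, |N(yalq)| = 2.
Vertex zcgd has 2 neighbors: mxxm, wlgc.
15-vertex 2-regular graph: connected 2-regular on 15 ⇒ C_{15}.
spec(A) ≈ [2.0, 1.827, 1.338, 0.618, -0.209, -1.0, -1.618, -1.956] (distinct, 3 d.p.).
Lovász: ϑ = −15(-2*cos(pi/15))/(2+-(-1)*2*cos(pi/15)) = 15*cos(pi/15)/(cos(pi/15) + 1).
≈ 7.4171 (to 4 d.p.).
α=7, χ(Ḡ)=8; ϑ=15*cos(pi/15)/(cos(pi/15) + 1) lies between (both strict).

15*cos(pi/15)/(cos(pi/15) + 1)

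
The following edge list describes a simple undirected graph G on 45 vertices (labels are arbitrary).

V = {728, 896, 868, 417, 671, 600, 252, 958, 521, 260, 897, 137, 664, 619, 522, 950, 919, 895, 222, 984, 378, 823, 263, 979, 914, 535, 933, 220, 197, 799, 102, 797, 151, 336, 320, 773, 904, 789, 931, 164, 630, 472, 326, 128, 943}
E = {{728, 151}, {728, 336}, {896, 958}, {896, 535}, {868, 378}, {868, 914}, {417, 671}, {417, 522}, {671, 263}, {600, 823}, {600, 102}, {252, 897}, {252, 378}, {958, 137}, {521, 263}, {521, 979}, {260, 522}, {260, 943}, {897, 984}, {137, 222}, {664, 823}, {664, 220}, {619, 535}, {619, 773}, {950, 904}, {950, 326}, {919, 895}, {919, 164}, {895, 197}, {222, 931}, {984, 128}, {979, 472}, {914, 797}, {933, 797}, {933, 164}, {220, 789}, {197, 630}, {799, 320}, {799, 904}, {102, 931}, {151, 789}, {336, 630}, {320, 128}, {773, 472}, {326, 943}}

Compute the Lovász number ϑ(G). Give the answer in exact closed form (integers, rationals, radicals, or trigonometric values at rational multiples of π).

45*cos(pi/45)/(cos(pi/45) + 1)

Vertex 950 has 2 neighbors: 904, 326.
N(197) = {895, 630}, |N(197)| = 2.
deg(799) = 2; N(799) = {320, 904}.
N(823) = {600, 664}, |N(823)| = 2.
Every vertex has degree 2 (N=45); the odd cycle C_{45}.
The 23 distinct eigenvalues: [2.0, 1.98054, 1.92252, 1.82709, 1.6961, 1.53209, 1.33826, 1.11839, 0.87674, 0.61803, 0.3473, 0.0698, -0.20906, -0.48384, -0.74921, -1.0, -1.23132, -1.43868, -1.61803, -1.7659, -1.87939, -1.9563, -1.99513].
With N=45: ϑ(G) = 45·(-(-1)*2*cos(pi/45))/(2−(-2*cos(pi/45))) = 45*cos(pi/45)/(cos(pi/45) + 1).
≈ 22.47256 (to 5 d.p.).
Check 22 ≤ 45*cos(pi/45)/(cos(pi/45) + 1) ≤ 23: both strict.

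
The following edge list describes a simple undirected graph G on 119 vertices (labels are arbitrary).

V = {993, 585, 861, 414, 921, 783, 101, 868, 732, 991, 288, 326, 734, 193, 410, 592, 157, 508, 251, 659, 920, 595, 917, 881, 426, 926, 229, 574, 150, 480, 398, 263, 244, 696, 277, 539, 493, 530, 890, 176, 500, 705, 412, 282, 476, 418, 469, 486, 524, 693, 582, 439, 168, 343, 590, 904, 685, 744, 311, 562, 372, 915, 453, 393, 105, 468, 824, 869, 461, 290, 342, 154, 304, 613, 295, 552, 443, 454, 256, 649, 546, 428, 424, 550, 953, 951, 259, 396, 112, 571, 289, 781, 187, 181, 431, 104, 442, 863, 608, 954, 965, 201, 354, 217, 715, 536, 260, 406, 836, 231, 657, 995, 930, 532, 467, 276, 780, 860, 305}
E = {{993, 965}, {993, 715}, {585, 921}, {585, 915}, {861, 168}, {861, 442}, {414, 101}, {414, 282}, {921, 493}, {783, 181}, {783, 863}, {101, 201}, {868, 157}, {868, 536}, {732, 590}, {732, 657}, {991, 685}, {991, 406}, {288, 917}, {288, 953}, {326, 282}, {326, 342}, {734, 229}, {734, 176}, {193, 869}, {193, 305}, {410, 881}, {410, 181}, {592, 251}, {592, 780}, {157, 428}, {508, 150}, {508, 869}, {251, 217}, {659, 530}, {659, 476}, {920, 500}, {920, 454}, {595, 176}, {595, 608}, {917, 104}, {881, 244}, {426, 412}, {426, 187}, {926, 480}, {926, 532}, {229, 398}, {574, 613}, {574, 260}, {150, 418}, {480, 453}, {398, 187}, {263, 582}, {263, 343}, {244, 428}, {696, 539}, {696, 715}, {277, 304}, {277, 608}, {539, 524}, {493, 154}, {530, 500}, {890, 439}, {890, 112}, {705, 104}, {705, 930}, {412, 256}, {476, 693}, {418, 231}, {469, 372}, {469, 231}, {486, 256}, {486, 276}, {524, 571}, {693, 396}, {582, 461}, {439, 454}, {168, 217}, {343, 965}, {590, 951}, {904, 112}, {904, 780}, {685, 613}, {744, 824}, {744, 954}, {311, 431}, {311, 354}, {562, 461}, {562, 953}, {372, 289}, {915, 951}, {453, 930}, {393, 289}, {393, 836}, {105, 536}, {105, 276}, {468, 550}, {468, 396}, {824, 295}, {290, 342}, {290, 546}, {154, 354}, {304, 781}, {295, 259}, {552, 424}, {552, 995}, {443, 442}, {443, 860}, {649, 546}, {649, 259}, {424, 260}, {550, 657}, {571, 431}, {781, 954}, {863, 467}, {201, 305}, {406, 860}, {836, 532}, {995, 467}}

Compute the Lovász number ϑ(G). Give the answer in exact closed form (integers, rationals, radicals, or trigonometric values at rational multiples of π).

deg(744) = 2; N(744) = {824, 954}.
Vertex 277 has 2 neighbors: 304, 608.
N(217) = {251, 168}, |N(217)| = 2.
deg(431) = 2; N(431) = {311, 571}.
2-regular, N=119; the odd cycle C_{119}.
spec(A) ≈ [2.0, 1.997, 1.989, 1.975, 1.956, 1.931, 1.9, 1.865, 1.824, 1.778, 1.728, 1.672, 1.612, 1.547, 1.478, 1.405, 1.328, 1.247, 1.163, 1.075, 0.985, 0.891, 0.796, 0.698, 0.598, 0.496, 0.393, 0.289, 0.185, 0.079, -0.026, -0.132, -0.237, -0.342, -0.445, -0.547, -0.648, -0.747, -0.844, -0.938, -1.03, -1.119, -1.205, -1.288, -1.367, -1.442, -1.513, -1.58, -1.642, -1.7, -1.754, -1.802, -1.845, -1.883, -1.916, -1.944, -1.966, -1.983, -1.994, -1.999] (distinct, 3 d.p.).
−119·(-2*cos(pi/119)) / ((2)−(-2*cos(pi/119))) = 119*cos(pi/119)/(cos(pi/119) + 1) = ϑ(G).
Numerically 59.48963.
Lovász sandwich 59 ≤ 119*cos(pi/119)/(cos(pi/119) + 1) ≤ 60: both strict.

119*cos(pi/119)/(cos(pi/119) + 1)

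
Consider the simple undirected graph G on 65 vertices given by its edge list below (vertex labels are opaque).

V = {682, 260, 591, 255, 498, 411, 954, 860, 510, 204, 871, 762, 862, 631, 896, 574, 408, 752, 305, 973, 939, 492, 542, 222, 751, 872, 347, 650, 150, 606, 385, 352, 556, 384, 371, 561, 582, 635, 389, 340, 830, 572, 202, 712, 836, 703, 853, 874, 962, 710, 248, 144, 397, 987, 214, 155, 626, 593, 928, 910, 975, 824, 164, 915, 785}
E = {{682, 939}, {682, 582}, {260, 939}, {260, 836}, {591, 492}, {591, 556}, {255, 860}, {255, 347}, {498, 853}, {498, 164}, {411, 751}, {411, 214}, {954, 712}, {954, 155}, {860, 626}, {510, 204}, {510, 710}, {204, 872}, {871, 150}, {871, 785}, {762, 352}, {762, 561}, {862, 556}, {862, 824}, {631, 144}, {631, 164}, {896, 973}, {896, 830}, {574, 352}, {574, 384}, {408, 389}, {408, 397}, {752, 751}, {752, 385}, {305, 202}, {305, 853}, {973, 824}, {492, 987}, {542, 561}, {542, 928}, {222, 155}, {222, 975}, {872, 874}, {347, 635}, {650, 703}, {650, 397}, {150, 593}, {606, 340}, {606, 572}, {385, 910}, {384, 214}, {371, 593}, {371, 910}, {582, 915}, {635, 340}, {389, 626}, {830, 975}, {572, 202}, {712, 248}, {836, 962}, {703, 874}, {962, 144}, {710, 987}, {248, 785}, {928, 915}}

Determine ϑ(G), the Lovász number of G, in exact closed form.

65*cos(pi/65)/(cos(pi/65) + 1)

deg(492) = 2; N(492) = {591, 987}.
Vertex 910 has 2 neighbors: 385, 371.
N(872) = {204, 874}, |N(872)| = 2.
N(928) = {542, 915}, |N(928)| = 2.
deg(v) = 2 for all v (|V|=65); this is C_{65}, the 65-cycle.
A has 33 distinct eigenvalues ≈ [2.0, 1.990663, 1.96274, 1.916492, 1.852349, 1.770912, 1.67294, 1.559349, 1.431198, 1.289684, 1.136129, 0.971967, 0.798729, 0.618034, 0.431568, 0.241073, 0.048327, -0.14487, -0.336714, -0.525415, -0.70921, -0.886383, -1.05528, -1.214325, -1.362032, -1.497021, -1.618034, -1.723939, -1.813749, -1.886624, -1.941884, -1.979013, -1.997664].
Lovász (edge-transitive): ϑ = −65·(-2*cos(pi/65))/((2)−(-2*cos(pi/65))) = 65*cos(pi/65)/(cos(pi/65) + 1).
ϑ(G) ≈ 32.48101260.
32 ≤ 65*cos(pi/65)/(cos(pi/65) + 1) ≤ 33: both strict.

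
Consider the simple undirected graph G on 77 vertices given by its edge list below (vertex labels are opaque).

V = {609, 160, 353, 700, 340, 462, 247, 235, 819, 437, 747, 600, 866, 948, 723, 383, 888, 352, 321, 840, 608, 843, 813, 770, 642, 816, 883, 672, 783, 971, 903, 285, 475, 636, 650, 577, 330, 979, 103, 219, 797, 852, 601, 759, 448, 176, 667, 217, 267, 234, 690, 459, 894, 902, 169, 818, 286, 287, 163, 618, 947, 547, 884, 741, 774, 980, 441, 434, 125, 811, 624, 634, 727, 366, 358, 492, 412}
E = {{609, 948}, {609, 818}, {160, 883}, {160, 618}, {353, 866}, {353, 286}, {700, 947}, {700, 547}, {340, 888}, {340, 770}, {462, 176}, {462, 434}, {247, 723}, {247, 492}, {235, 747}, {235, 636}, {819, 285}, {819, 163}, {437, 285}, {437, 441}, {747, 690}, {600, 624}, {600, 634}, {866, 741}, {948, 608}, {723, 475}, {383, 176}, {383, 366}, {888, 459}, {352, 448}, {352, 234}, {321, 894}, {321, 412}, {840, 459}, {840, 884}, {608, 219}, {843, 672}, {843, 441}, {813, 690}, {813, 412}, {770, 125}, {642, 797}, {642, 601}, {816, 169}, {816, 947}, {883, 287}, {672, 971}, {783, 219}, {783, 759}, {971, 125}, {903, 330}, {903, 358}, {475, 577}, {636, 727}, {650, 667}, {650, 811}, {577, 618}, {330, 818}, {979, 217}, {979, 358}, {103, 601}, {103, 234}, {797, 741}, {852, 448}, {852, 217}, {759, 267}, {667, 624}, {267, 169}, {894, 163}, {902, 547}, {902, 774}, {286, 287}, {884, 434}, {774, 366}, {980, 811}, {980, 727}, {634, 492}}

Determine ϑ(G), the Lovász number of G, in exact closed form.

deg(577) = 2; N(577) = {475, 618}.
Vertex 819 has 2 neighbors: 285, 163.
deg(741) = 2; N(741) = {866, 797}.
N(601) = {642, 103}, |N(601)| = 2.
Every vertex has degree 2 (N=77); connected 2-regular on 77 ⇒ C_{77}.
A has 39 distinct eigenvalues ≈ [2.0, 1.9933, 1.9734, 1.9404, 1.8944, 1.8358, 1.765, 1.6825, 1.5888, 1.4845, 1.3703, 1.247, 1.1154, 0.9764, 0.8308, 0.6798, 0.5242, 0.3651, 0.2036, 0.0408, -0.1223, -0.2846, -0.445, -0.6025, -0.7559, -0.9043, -1.0467, -1.1822, -1.3097, -1.4286, -1.5379, -1.637, -1.7252, -1.8019, -1.8667, -1.919, -1.9585, -1.985, -1.9983].
Lovász: ϑ = −77(-2*cos(pi/77))/(2+-(-1)*2*cos(pi/77)) = 77*cos(pi/77)/(cos(pi/77) + 1).
≈ 38.483973469 (to 9 d.p.).
α=38, χ(Ḡ)=39; ϑ=77*cos(pi/77)/(cos(pi/77) + 1) lies between (both strict).

77*cos(pi/77)/(cos(pi/77) + 1)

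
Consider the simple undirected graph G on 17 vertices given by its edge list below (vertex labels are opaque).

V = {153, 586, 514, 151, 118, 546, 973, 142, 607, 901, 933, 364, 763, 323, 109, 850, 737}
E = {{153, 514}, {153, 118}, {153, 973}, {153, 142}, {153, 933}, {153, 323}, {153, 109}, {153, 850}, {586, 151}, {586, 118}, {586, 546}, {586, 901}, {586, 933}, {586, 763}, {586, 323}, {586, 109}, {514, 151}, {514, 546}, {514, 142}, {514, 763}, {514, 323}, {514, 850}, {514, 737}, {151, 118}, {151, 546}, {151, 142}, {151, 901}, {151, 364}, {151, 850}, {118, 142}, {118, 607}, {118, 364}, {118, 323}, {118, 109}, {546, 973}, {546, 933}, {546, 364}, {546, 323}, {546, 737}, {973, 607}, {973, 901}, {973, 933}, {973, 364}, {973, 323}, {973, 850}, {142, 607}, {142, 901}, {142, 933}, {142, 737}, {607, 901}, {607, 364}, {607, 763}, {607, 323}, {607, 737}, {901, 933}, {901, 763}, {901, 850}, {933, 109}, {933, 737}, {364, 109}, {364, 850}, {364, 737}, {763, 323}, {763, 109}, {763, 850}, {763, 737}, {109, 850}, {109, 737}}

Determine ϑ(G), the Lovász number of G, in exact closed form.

N(514) = {153, 151, 546, 142, 763, 323, 850, 737}, |N(514)| = 8.
N(142) = {153, 514, 151, 118, 607, 901, 933, 737}, |N(142)| = 8.
deg(153) = 8; N(153) = {514, 118, 973, 142, 933, 323, 109, 850}.
deg(850) = 8; N(850) = {153, 514, 151, 973, 901, 364, 763, 109}.
deg(v) = 8 for all v (|V|=17); SR(17,8,3,4) — a Paley graph.
A has 3 distinct eigenvalues ≈ [8.0, 1.561553, -2.561553].
Lovász: ϑ = −17(-sqrt(17)/2 - 1/2)/(8+-(-sqrt(17)/2 - 1/2)) = sqrt(17).
ϑ(G) ≈ 4.12310563.

sqrt(17)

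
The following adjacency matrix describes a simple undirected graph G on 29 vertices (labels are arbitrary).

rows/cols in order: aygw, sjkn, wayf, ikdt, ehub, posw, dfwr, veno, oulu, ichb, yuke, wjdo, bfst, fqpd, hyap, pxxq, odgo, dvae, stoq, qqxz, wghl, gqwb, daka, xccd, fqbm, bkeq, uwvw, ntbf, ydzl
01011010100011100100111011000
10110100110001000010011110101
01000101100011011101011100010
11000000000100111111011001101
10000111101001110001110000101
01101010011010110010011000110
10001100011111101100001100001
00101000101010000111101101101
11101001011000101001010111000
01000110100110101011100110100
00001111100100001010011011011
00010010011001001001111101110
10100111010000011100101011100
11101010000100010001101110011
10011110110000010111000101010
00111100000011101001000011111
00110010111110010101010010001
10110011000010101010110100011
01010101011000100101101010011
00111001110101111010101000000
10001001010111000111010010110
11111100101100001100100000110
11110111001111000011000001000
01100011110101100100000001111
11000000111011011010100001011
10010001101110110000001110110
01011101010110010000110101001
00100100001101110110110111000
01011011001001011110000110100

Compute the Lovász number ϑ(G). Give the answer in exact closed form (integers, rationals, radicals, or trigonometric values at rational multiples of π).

sqrt(29)

deg(daka) = 14; N(daka) = {aygw, sjkn, wayf, ikdt, posw, dfwr, veno, yuke, wjdo, bfst, fqpd, stoq, qqxz, bkeq}.
deg(ydzl) = 14; N(ydzl) = {sjkn, ikdt, ehub, dfwr, veno, yuke, fqpd, pxxq, odgo, dvae, stoq, xccd, fqbm, uwvw}.
Vertex dfwr has 14 neighbors: aygw, ehub, posw, ichb, yuke, wjdo, bfst, fqpd, hyap, odgo, dvae, daka, xccd, ydzl.
N(hyap) = {aygw, ikdt, ehub, posw, dfwr, oulu, ichb, pxxq, dvae, stoq, qqxz, xccd, bkeq, ntbf}, |N(hyap)| = 14.
deg(v) = 14 for all v (|V|=29); SR(29,14,6,7) — a Paley graph.
Distinct eigenvalues (to 3 d.p.): [14.0, 2.193, -3.193].
λ_max=14, λ_min=-sqrt(29)/2 - 1/2; ϑ = −29·λ_min/(λ_max−λ_min) = sqrt(29).
ϑ(G) ≈ 5.38516481.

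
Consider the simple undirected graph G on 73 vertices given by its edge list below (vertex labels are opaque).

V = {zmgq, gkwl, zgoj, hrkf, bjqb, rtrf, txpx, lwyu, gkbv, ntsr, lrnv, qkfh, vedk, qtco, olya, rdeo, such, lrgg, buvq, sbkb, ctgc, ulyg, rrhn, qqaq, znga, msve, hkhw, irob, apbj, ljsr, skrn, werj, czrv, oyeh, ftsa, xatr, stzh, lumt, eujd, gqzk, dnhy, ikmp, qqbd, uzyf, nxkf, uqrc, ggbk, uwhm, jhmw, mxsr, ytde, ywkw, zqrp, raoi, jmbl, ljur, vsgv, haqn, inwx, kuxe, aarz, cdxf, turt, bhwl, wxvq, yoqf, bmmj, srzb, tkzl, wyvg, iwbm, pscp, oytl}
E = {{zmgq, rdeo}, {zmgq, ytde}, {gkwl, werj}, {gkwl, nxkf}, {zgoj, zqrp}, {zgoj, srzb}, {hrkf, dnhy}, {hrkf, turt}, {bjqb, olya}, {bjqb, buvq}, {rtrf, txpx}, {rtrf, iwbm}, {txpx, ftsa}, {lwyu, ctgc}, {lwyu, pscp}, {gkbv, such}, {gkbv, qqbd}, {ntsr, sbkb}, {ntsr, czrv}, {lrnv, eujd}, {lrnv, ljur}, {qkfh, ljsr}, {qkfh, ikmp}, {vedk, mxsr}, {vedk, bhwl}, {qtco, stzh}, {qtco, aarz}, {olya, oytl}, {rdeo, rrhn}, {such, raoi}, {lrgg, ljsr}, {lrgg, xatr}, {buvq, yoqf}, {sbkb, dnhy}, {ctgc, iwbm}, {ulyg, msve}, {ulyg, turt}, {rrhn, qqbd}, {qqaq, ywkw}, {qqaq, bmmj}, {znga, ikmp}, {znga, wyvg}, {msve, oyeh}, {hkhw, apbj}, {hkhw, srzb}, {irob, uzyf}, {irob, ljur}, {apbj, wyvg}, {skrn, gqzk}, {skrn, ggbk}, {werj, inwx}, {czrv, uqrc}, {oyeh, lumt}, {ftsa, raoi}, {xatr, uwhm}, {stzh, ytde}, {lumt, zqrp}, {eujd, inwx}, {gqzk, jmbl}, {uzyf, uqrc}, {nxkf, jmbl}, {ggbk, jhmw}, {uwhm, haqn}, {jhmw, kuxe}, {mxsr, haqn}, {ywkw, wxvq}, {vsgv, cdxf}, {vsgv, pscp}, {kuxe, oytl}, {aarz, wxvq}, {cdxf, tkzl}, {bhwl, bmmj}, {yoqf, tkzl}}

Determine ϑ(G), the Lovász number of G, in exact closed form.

73*cos(pi/73)/(cos(pi/73) + 1)

Vertex ikmp has 2 neighbors: qkfh, znga.
Vertex gkbv has 2 neighbors: such, qqbd.
deg(werj) = 2; N(werj) = {gkwl, inwx}.
Vertex uzyf has 2 neighbors: irob, uqrc.
G on 73 vertices is 2-regular; the odd cycle C_{73}.
spec(A) ≈ [2.0, 1.992596, 1.97044, 1.933696, 1.882635, 1.817635, 1.739179, 1.647846, 1.544313, 1.429347, 1.303798, 1.168596, 1.024743, 0.873302, 0.715396, 0.552194, 0.384903, 0.214763, 0.043032, -0.129017, -0.300111, -0.468983, -0.634383, -0.795086, -0.949902, -1.097686, -1.237343, -1.367839, -1.488208, -1.597559, -1.695082, -1.780055, -1.85185, -1.909934, -1.953877, -1.983355, -1.998148] (distinct, 6 d.p.).
Lovász: ϑ = −73(-2*cos(pi/73))/(2+-(-1)*2*cos(pi/73)) = 73*cos(pi/73)/(cos(pi/73) + 1).
ϑ(G) ≈ 36.48309.
Sandwich: α(G)=36 ≤ ϑ(G)=73*cos(pi/73)/(cos(pi/73) + 1) ≤ χ(Ḡ)=37 (both strict).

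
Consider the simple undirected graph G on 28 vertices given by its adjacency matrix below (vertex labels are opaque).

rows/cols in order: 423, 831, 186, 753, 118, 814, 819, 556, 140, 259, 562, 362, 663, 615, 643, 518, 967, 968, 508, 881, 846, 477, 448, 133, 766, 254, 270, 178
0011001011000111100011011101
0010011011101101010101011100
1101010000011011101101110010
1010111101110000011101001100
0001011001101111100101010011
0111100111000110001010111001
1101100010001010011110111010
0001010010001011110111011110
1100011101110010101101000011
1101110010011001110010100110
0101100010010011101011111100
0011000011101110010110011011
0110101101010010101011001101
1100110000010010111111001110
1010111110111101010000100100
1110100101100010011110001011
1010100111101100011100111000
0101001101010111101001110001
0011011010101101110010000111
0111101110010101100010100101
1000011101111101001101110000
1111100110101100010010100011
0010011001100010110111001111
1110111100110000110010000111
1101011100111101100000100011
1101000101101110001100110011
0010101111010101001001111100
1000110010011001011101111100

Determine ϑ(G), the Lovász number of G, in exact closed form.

N(270) = {186, 118, 819, 556, 140, 259, 362, 615, 518, 508, 477, 448, 133, 766, 254}, |N(270)| = 15.
N(643) = {423, 186, 118, 814, 819, 556, 140, 562, 362, 663, 615, 518, 968, 448, 254}, |N(643)| = 15.
Vertex 362 has 15 neighbors: 186, 753, 140, 259, 562, 663, 615, 643, 968, 881, 846, 133, 766, 270, 178.
Vertex 448 has 15 neighbors: 186, 814, 819, 259, 562, 643, 967, 968, 881, 846, 477, 766, 254, 270, 178.
deg(v) = 15 for all v (|V|=28); Kneser K(8,2) on C(8,2)=28 vertices.
Distinct eigenvalues (to 5 d.p.): [15.0, 1.0, -5.0].
λ_max=15, λ_min=-5; ϑ = −28·λ_min/(λ_max−λ_min) = 7.
Numerically 7.00000000.

7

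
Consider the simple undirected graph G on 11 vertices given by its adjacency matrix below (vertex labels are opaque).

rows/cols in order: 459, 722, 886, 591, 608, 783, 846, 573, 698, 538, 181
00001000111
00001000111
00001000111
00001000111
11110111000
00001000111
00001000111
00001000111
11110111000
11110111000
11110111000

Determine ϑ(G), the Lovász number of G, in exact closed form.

N(591) = {608, 698, 538, 181}, |N(591)| = 4.
Vertex 886 has 4 neighbors: 608, 698, 538, 181.
N(783) = {608, 698, 538, 181}, |N(783)| = 4.
deg(722) = 4; N(722) = {608, 698, 538, 181}.
K_{7,4} (perfect); ϑ(G) = α(G) = max{7,4} = 7.
Numerically 7.0000000.
7 ≤ 7 ≤ 7: collapsed.

7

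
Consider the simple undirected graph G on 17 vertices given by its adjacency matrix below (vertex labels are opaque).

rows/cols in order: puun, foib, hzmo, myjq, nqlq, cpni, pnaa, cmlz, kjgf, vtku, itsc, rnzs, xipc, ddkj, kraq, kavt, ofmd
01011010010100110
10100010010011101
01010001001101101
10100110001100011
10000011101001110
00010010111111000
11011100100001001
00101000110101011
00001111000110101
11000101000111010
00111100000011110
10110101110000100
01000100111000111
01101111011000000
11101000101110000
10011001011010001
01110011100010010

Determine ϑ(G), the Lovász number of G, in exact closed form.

sqrt(17)

N(vtku) = {puun, foib, cpni, cmlz, rnzs, xipc, ddkj, kavt}, |N(vtku)| = 8.
N(ddkj) = {foib, hzmo, nqlq, cpni, pnaa, cmlz, vtku, itsc}, |N(ddkj)| = 8.
Vertex kraq has 8 neighbors: puun, foib, hzmo, nqlq, kjgf, itsc, rnzs, xipc.
deg(cmlz) = 8; N(cmlz) = {hzmo, nqlq, kjgf, vtku, rnzs, ddkj, kavt, ofmd}.
Every vertex has degree 8 (N=17); strongly regular (17,8,3,4).
The 3 distinct eigenvalues: [8.0, 1.561553, -2.561553].
Lovász (edge-transitive): ϑ = −17·(-sqrt(17)/2 - 1/2)/((8)−(-sqrt(17)/2 - 1/2)) = sqrt(17).
= 4.1231… (decimal).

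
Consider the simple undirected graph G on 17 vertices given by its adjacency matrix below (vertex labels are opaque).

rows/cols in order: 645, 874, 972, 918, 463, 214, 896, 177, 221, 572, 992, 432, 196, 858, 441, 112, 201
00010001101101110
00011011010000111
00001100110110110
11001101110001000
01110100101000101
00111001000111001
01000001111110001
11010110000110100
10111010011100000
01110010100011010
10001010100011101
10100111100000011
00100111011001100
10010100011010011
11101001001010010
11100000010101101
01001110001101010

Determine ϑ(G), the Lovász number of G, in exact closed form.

sqrt(17)

Vertex 918 has 8 neighbors: 645, 874, 463, 214, 177, 221, 572, 858.
Vertex 432 has 8 neighbors: 645, 972, 214, 896, 177, 221, 112, 201.
Vertex 112 has 8 neighbors: 645, 874, 972, 572, 432, 858, 441, 201.
N(874) = {918, 463, 896, 177, 572, 441, 112, 201}, |N(874)| = 8.
Every vertex has degree 8 (N=17); SR(17,8,3,4) — a Paley graph.
Distinct eigenvalues (to 4 d.p.): [8.0, 1.5616, -2.5616].
With N=17: ϑ(G) = 17·(-(-sqrt(17)/2 - 1/2))/(8−(-sqrt(17)/2 - 1/2)) = sqrt(17).
Numerically 4.1231.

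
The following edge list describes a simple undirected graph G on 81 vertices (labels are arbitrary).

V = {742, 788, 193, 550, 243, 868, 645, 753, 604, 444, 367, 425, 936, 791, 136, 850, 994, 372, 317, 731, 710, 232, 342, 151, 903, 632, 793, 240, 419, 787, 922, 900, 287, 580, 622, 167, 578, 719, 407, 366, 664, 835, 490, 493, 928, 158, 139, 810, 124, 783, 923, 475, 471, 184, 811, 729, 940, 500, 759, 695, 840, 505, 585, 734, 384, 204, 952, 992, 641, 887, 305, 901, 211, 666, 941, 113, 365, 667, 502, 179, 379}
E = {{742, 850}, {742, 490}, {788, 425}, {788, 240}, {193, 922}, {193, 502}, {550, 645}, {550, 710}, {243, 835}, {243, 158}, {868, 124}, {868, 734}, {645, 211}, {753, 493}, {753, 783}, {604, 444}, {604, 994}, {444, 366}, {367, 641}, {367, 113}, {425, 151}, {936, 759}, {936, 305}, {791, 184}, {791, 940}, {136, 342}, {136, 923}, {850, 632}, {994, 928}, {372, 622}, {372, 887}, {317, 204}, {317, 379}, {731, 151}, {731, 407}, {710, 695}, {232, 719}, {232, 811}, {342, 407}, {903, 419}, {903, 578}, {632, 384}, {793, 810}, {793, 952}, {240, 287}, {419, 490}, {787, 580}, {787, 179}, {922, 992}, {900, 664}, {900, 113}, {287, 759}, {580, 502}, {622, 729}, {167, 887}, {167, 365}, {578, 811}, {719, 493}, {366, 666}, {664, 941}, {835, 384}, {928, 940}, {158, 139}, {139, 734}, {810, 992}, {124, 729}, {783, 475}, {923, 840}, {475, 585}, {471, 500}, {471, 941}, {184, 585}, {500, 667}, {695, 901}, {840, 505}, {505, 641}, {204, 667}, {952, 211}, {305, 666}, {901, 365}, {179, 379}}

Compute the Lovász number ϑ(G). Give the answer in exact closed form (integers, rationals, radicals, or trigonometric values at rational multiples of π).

deg(992) = 2; N(992) = {922, 810}.
deg(759) = 2; N(759) = {936, 287}.
N(850) = {742, 632}, |N(850)| = 2.
deg(211) = 2; N(211) = {645, 952}.
Regular of degree 2 on 81 vertices: the odd cycle C_{81}.
Distinct eigenvalues (to 3 d.p.): [2.0, 1.994, 1.976, 1.946, 1.904, 1.851, 1.787, 1.712, 1.627, 1.532, 1.428, 1.315, 1.194, 1.066, 0.932, 0.792, 0.647, 0.499, 0.347, 0.194, 0.039, -0.116, -0.271, -0.423, -0.574, -0.72, -0.863, -1.0, -1.131, -1.256, -1.372, -1.481, -1.581, -1.671, -1.751, -1.821, -1.879, -1.927, -1.963, -1.986, -1.998].
−81·(-2*cos(pi/81)) / ((2)−(-2*cos(pi/81))) = 81*cos(pi/81)/(cos(pi/81) + 1) = ϑ(G).
= 40.48476531… (decimal).
α=40, χ(Ḡ)=41; ϑ=81*cos(pi/81)/(cos(pi/81) + 1) lies between (both strict).

81*cos(pi/81)/(cos(pi/81) + 1)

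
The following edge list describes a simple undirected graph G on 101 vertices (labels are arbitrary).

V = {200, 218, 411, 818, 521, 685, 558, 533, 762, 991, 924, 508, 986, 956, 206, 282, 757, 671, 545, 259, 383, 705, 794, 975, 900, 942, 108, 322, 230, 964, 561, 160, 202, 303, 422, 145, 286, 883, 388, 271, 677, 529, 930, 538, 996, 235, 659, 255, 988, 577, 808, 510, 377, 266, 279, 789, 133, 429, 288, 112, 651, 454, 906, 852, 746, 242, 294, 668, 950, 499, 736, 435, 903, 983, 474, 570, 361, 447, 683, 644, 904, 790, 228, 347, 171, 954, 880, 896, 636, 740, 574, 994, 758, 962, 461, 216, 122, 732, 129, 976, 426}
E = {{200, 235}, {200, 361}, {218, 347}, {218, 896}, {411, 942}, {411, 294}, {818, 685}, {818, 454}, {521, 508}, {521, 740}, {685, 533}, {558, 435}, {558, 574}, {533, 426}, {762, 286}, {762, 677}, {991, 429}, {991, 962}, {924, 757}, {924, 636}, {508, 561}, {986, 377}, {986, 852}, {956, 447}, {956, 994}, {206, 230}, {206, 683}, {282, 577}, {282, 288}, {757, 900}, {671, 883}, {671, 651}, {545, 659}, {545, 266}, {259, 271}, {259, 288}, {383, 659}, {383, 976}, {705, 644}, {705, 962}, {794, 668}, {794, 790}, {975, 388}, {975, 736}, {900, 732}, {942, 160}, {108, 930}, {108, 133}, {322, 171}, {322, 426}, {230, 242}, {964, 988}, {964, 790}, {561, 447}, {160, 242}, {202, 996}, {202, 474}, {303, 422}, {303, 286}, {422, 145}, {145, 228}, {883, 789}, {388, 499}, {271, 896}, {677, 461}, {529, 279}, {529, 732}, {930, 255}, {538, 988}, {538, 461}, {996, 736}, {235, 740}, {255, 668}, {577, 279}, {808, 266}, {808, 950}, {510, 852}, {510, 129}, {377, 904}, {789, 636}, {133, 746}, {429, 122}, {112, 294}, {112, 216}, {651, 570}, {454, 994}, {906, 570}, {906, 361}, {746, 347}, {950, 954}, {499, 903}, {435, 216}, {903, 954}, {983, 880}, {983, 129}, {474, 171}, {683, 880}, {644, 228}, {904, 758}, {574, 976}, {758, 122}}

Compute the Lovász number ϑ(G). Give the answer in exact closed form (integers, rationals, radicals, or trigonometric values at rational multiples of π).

deg(422) = 2; N(422) = {303, 145}.
deg(900) = 2; N(900) = {757, 732}.
Vertex 508 has 2 neighbors: 521, 561.
Vertex 200 has 2 neighbors: 235, 361.
G on 101 vertices is 2-regular; a single 101-cycle (edge-transitive).
The 51 distinct eigenvalues: [2.0, 1.996131, 1.98454, 1.96527, 1.938398, 1.904026, 1.862288, 1.813345, 1.757387, 1.694629, 1.625316, 1.549714, 1.468117, 1.38084, 1.288221, 1.190618, 1.088408, 0.981988, 0.871769, 0.758177, 0.641652, 0.522644, 0.401614, 0.279031, 0.155368, 0.031104, -0.093281, -0.217304, -0.340487, -0.462353, -0.582429, -0.700253, -0.815367, -0.927327, -1.035699, -1.140065, -1.240019, -1.335176, -1.425168, -1.509646, -1.588283, -1.660776, -1.726843, -1.78623, -1.838706, -1.884069, -1.922142, -1.952779, -1.975861, -1.991299, -1.999033].
Lovász: ϑ = −101(-2*cos(pi/101))/(2+-(-1)*2*cos(pi/101)) = 101*cos(pi/101)/(cos(pi/101) + 1).
Numerically 50.48778317.
Lovász sandwich 50 ≤ 101*cos(pi/101)/(cos(pi/101) + 1) ≤ 51: both strict.

101*cos(pi/101)/(cos(pi/101) + 1)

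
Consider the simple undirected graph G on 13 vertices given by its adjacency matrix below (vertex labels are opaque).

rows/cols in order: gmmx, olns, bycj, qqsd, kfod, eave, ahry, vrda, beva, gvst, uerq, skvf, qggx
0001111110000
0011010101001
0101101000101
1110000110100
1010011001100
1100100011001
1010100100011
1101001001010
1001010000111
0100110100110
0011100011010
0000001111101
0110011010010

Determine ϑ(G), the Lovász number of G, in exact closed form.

deg(qggx) = 6; N(qggx) = {olns, bycj, eave, ahry, beva, skvf}.
Vertex vrda has 6 neighbors: gmmx, olns, qqsd, ahry, gvst, skvf.
N(qqsd) = {gmmx, olns, bycj, vrda, beva, uerq}, |N(qqsd)| = 6.
Vertex ahry has 6 neighbors: gmmx, bycj, kfod, vrda, skvf, qggx.
6-regular, N=13; strongly regular (13,6,2,3).
spec(A) ≈ [6.0, 1.303, -2.303] (distinct, 3 d.p.).
λ_max=6, λ_min=-sqrt(13)/2 - 1/2; ϑ = −13·λ_min/(λ_max−λ_min) = sqrt(13).
ϑ(G) ≈ 3.6055513.

sqrt(13)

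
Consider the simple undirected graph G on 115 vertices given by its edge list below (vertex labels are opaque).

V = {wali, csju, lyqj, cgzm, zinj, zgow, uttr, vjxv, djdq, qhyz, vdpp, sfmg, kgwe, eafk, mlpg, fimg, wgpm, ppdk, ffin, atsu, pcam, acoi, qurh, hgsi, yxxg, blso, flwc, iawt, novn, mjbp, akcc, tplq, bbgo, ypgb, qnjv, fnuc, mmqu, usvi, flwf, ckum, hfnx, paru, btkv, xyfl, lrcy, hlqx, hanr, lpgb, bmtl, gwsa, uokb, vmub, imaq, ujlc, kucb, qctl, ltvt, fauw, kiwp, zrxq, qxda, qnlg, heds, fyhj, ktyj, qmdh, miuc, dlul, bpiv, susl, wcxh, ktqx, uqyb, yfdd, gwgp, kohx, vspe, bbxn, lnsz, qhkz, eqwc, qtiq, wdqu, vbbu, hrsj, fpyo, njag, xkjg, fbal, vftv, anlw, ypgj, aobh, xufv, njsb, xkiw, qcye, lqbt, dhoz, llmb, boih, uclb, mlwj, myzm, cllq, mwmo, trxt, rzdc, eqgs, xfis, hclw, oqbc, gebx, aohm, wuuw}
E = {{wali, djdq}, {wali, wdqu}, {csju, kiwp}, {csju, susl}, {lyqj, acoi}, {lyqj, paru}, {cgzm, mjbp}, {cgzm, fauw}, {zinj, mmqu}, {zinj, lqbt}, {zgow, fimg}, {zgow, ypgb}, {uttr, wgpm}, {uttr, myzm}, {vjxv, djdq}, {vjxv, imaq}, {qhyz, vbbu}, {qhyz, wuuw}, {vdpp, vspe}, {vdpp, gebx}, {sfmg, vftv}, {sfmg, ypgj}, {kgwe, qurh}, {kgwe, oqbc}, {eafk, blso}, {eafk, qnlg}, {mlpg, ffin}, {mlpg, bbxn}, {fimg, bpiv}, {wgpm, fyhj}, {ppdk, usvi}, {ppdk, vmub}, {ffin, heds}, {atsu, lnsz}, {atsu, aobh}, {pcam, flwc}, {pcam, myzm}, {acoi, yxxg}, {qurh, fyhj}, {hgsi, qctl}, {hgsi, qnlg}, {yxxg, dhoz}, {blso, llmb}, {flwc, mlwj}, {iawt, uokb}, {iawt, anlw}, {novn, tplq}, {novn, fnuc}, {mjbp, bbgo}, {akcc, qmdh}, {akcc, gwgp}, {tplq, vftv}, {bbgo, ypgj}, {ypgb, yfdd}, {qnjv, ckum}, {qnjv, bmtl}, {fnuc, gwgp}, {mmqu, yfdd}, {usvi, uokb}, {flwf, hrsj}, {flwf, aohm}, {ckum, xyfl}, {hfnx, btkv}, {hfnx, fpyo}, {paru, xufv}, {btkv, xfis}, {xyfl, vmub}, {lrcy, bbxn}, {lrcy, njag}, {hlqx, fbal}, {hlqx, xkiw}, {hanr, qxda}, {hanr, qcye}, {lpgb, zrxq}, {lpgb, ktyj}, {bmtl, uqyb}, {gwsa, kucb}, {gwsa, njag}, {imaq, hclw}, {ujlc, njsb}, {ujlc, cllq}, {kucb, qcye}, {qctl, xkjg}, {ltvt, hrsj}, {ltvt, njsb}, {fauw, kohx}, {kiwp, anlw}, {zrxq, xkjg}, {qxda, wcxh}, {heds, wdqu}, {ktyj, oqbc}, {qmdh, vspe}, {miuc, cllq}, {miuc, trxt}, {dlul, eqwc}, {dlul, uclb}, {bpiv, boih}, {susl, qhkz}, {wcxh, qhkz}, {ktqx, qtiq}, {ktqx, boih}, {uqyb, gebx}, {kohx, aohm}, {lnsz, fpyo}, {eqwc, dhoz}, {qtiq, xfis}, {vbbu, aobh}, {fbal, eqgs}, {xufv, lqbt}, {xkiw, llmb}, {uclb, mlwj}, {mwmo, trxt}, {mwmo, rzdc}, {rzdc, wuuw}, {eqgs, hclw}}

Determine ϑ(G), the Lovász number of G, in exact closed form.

115*cos(pi/115)/(cos(pi/115) + 1)

N(btkv) = {hfnx, xfis}, |N(btkv)| = 2.
Vertex fyhj has 2 neighbors: wgpm, qurh.
deg(uqyb) = 2; N(uqyb) = {bmtl, gebx}.
Vertex heds has 2 neighbors: ffin, wdqu.
deg(v) = 2 for all v (|V|=115); connected 2-regular on 115 ⇒ C_{115}.
Distinct eigenvalues (to 6 d.p.): [2.0, 1.997016, 1.988071, 1.973194, 1.952428, 1.925835, 1.893494, 1.855503, 1.811974, 1.763037, 1.708839, 1.649541, 1.58532, 1.516368, 1.44289, 1.365106, 1.283249, 1.197561, 1.1083, 1.01573, 0.92013, 0.821784, 0.720985, 0.618034, 0.513239, 0.406912, 0.299371, 0.190936, 0.081932, -0.027317, -0.136485, -0.245245, -0.353273, -0.460247, -0.565848, -0.669759, -0.771672, -0.871282, -0.968292, -1.062411, -1.153361, -1.240868, -1.324672, -1.404522, -1.480181, -1.551423, -1.618034, -1.679817, -1.736586, -1.788173, -1.834423, -1.875198, -1.910377, -1.939855, -1.963543, -1.981372, -1.993287, -1.999254].
Lovász: ϑ = −115(-2*cos(pi/115))/(2+-(-1)*2*cos(pi/115)) = 115*cos(pi/115)/(cos(pi/115) + 1).
Numerically 57.48927.
Check 57 ≤ 115*cos(pi/115)/(cos(pi/115) + 1) ≤ 58: both strict.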